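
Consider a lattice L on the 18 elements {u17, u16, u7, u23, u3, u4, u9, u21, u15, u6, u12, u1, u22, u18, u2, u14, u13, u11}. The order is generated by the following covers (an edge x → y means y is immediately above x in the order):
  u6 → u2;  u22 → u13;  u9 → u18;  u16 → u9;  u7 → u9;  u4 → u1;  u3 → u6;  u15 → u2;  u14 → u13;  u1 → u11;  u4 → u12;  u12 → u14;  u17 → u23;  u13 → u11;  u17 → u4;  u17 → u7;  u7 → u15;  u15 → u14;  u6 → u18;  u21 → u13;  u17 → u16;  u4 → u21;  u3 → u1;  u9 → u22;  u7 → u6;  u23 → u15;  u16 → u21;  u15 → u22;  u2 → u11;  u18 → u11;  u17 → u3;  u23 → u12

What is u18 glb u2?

u6

Common lower bounds of {u18, u2}: u17, u3, u6, u7.
The greatest among these is u6.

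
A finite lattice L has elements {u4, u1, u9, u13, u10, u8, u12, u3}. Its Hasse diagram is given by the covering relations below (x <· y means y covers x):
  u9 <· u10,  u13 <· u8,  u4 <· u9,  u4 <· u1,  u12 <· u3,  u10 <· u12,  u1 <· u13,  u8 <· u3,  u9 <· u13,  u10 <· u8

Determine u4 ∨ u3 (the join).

Common upper bounds of {u4, u3}: u3.
The least among these is u3.

u3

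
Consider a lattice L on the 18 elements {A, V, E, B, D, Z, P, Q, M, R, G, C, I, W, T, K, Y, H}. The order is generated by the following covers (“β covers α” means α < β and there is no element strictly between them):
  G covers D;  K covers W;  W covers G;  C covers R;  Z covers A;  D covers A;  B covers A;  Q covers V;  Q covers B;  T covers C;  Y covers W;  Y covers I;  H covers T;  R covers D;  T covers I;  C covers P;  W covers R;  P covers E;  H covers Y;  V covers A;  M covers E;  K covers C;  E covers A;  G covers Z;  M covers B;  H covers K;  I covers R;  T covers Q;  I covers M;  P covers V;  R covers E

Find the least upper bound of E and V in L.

Common upper bounds of {E, V}: C, H, K, P, T.
The least among these is P.

P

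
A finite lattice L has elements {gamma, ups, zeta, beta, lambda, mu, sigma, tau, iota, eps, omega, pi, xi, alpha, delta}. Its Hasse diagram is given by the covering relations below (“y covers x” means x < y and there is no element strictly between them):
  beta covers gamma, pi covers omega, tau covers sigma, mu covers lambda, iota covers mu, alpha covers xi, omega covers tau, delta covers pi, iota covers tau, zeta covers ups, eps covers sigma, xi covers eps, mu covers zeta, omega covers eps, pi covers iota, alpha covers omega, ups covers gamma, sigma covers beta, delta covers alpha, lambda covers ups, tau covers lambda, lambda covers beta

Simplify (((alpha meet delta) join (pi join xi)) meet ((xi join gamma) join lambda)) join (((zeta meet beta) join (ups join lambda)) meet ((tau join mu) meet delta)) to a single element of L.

alpha

alpha ∧ delta = alpha
pi ∨ xi = delta
alpha ∨ delta = delta
xi ∨ gamma = xi
xi ∨ lambda = alpha
delta ∧ alpha = alpha
zeta ∧ beta = gamma
ups ∨ lambda = lambda
gamma ∨ lambda = lambda
tau ∨ mu = iota
iota ∧ delta = iota
lambda ∧ iota = lambda
alpha ∨ lambda = alpha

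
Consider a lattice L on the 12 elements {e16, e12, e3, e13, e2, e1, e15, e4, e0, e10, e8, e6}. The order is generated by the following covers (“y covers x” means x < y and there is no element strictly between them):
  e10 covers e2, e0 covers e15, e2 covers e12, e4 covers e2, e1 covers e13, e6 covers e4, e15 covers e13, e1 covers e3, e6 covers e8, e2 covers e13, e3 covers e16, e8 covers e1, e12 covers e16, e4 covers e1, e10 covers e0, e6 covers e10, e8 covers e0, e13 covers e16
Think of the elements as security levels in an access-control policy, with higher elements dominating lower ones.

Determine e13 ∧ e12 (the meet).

Common lower bounds of {e13, e12}: e16.
The greatest among these is e16.

e16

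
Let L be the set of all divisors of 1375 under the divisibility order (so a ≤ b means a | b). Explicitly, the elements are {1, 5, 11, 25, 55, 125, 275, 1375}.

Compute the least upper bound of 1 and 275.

Common upper bounds of {1, 275}: 1375, 275.
The least among these is 275.

275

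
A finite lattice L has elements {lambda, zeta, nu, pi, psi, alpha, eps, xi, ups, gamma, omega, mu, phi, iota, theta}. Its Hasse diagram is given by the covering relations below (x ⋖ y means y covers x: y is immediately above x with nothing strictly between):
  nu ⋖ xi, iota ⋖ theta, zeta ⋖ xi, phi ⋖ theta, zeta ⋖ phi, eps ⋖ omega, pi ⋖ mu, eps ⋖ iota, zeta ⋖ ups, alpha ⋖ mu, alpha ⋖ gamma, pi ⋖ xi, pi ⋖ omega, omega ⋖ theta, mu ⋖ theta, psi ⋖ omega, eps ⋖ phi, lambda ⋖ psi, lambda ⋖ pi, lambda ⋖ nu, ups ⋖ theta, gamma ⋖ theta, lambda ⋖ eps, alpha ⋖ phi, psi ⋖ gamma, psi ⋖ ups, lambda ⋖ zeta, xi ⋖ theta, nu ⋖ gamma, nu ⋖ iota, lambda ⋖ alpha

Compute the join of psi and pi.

Common upper bounds of {psi, pi}: omega, theta.
The least among these is omega.

omega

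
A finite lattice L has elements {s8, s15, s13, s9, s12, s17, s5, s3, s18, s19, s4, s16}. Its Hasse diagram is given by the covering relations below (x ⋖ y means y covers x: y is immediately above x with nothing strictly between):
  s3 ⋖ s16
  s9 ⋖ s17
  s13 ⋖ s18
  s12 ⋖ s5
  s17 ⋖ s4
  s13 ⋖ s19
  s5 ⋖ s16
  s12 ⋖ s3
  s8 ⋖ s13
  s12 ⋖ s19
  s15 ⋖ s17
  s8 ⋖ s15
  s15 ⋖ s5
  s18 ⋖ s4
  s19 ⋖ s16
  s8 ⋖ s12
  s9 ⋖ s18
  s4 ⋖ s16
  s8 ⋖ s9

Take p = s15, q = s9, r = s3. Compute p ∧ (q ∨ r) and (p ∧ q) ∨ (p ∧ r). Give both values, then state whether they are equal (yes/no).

s15; s8; no

q ∨ r = s16, so p ∧ (q ∨ r) = s15 ∧ s16 = s15.
p ∧ q = s8 and p ∧ r = s8, so (p ∧ q) ∨ (p ∧ r) = s8 ∨ s8 = s8.
Equal: no.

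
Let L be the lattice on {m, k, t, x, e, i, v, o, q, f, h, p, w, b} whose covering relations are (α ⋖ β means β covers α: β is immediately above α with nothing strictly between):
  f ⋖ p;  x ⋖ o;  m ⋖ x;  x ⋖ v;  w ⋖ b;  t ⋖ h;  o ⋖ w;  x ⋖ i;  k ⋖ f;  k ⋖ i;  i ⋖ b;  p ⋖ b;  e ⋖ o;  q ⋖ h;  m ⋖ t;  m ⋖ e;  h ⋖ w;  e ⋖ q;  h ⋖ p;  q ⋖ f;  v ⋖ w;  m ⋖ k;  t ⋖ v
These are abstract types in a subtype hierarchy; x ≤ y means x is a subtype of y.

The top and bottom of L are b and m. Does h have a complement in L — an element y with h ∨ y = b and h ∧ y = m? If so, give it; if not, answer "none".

i

Need y with h ∨ y = b and h ∧ y = m.
Checking each element gives: i.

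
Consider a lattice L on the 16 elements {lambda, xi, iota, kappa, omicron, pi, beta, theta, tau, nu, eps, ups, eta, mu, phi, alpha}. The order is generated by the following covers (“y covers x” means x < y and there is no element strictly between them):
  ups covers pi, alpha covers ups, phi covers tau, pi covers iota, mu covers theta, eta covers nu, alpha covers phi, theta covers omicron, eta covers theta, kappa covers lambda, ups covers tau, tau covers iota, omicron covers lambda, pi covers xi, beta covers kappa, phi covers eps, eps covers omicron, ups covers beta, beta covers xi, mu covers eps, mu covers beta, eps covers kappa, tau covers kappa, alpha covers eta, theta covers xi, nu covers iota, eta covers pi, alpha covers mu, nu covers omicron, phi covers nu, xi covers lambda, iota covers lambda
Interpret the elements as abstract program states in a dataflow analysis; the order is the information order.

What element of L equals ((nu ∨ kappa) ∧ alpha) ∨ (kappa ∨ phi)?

nu ∨ kappa = phi
phi ∧ alpha = phi
kappa ∨ phi = phi
phi ∨ phi = phi

phi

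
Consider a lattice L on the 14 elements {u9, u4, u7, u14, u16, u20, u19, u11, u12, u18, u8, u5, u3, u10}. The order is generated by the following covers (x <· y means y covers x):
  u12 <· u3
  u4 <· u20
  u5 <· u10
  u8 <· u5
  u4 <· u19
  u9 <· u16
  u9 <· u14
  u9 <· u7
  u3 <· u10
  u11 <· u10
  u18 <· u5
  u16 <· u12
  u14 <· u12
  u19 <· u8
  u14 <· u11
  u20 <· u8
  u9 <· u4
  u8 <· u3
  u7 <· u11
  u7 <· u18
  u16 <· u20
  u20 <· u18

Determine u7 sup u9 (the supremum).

u7

Common upper bounds of {u7, u9}: u10, u11, u18, u5, u7.
The least among these is u7.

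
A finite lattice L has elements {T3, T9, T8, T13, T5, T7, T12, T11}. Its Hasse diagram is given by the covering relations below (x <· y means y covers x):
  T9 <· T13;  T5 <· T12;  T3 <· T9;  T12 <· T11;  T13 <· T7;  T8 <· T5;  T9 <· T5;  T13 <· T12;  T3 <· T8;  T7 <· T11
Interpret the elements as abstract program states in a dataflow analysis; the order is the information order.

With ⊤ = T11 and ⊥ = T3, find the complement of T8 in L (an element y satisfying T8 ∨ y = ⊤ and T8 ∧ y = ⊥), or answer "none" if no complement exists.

T7

Need y with T8 ∨ y = T11 and T8 ∧ y = T3.
Checking each element gives: T7.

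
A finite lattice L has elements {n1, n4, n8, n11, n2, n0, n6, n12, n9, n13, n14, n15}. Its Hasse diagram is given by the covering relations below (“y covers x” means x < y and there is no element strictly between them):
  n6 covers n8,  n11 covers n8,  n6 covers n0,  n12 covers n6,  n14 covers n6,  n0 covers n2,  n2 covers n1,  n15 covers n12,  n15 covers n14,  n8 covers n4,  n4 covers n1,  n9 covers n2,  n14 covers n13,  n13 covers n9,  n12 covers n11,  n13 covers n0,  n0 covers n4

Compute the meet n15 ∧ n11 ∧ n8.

Common lower bounds of {n15, n11, n8}: n1, n4, n8.
The greatest among these is n8.

n8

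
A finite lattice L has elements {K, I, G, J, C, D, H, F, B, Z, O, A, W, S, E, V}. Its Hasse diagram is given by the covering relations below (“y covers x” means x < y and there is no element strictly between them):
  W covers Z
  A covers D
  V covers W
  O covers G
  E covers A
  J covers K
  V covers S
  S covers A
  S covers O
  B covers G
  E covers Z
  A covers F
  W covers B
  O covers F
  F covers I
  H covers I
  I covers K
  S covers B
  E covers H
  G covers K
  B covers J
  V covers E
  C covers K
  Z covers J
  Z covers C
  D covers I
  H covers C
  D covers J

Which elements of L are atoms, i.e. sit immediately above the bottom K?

The atoms are exactly the elements that cover K: C, G, I, J.

C, G, I, J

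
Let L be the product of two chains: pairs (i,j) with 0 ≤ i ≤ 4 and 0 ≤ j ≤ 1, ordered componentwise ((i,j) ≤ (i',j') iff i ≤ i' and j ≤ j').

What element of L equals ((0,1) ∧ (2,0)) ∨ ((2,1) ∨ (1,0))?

(0,1) ∧ (2,0) = (0,0)
(2,1) ∨ (1,0) = (2,1)
(0,0) ∨ (2,1) = (2,1)

(2,1)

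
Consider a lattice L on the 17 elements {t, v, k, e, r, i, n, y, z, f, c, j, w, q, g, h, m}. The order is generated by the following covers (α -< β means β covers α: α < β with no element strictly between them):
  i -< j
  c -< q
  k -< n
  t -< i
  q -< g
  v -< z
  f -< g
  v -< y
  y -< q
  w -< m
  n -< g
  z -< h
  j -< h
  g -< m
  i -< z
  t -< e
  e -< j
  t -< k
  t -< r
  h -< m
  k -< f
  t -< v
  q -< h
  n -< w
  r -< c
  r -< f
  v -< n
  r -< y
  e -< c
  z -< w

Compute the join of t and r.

r

Common upper bounds of {t, r}: c, f, g, h, m, q, r, y.
The least among these is r.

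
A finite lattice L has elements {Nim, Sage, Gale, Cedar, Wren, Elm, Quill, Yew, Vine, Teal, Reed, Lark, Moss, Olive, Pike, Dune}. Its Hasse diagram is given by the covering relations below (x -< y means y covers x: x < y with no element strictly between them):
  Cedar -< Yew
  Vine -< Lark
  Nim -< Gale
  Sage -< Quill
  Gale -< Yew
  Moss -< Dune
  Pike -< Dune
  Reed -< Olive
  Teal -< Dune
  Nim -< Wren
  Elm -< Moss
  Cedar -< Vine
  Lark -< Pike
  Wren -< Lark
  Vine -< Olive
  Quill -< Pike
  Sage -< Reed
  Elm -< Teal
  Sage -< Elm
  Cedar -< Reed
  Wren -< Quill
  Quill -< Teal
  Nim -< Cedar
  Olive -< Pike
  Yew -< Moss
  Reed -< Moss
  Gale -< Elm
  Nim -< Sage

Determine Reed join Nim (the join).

Reed

Common upper bounds of {Reed, Nim}: Dune, Moss, Olive, Pike, Reed.
The least among these is Reed.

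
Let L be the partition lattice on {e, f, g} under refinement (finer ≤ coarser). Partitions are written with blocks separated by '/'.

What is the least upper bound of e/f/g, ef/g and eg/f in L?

efg

The join of e/f/g, ef/g, eg/f merges any blocks that overlap across the partitions, giving efg.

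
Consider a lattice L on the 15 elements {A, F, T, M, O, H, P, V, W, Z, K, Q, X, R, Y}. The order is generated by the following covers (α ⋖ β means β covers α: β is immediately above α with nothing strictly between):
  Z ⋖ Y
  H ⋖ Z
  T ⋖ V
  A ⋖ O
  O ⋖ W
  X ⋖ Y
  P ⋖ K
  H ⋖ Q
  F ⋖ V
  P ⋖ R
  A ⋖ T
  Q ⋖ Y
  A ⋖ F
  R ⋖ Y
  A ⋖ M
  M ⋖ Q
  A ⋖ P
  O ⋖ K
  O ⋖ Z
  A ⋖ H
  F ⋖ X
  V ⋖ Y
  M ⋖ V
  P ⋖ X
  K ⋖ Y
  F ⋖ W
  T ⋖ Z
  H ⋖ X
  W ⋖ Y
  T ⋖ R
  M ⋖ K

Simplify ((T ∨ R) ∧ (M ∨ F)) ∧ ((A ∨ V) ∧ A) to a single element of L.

T ∨ R = R
M ∨ F = V
R ∧ V = T
A ∨ V = V
V ∧ A = A
T ∧ A = A

A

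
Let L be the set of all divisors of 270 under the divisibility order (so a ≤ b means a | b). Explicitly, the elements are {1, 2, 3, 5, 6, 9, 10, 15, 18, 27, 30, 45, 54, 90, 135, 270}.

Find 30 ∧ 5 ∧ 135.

5

In the divisibility order, the meet is the greatest common divisor: gcd(30, 5, 135) = 5.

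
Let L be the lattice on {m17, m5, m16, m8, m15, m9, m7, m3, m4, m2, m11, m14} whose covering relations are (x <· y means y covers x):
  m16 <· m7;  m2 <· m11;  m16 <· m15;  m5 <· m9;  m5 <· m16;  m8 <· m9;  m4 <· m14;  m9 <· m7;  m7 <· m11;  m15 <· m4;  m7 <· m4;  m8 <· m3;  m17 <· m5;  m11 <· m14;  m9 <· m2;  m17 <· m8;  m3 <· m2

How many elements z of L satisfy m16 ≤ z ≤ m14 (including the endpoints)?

The interval [m16, m14] = {m11, m14, m15, m16, m4, m7}, which has 6 elements.

6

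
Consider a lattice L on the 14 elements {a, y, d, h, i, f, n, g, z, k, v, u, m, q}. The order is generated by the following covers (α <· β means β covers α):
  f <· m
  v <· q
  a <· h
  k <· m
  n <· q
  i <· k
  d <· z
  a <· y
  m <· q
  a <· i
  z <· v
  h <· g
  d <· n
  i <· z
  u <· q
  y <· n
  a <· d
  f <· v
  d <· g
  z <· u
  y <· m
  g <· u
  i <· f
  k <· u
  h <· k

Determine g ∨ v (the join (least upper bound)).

Common upper bounds of {g, v}: q.
The least among these is q.

q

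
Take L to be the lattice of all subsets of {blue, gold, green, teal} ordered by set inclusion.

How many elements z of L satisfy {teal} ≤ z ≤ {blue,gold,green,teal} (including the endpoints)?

8

The interval [{teal}, {blue,gold,green,teal}] = {{blue,gold,green,teal}, {blue,gold,teal}, {blue,green,teal}, {blue,teal}, {gold,green,teal}, {gold,teal}, {green,teal}, {teal}}, which has 8 elements.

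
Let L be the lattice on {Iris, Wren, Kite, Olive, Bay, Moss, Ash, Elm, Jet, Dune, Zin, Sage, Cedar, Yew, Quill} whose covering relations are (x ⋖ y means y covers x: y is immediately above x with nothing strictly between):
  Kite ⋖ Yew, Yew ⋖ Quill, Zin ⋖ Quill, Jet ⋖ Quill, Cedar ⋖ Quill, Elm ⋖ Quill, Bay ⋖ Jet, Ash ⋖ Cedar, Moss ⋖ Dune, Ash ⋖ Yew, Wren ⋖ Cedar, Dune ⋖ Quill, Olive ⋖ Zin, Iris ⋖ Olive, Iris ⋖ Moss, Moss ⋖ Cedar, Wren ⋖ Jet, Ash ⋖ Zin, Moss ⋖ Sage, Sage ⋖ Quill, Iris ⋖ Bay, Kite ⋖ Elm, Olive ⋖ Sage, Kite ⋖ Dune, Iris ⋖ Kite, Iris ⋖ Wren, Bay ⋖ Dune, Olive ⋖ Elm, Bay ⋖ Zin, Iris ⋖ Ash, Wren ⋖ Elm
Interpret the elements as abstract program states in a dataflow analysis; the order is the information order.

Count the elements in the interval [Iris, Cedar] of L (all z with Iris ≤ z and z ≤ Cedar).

5

The interval [Iris, Cedar] = {Ash, Cedar, Iris, Moss, Wren}, which has 5 elements.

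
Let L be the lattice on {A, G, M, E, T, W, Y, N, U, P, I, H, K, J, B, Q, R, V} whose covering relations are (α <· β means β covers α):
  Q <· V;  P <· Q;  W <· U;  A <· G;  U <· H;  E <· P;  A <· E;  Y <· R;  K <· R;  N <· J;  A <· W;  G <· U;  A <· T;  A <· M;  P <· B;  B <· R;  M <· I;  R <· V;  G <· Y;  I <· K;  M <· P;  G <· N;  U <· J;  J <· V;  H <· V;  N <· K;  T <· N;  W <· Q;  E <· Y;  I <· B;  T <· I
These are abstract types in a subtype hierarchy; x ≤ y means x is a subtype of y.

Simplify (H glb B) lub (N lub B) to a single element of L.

R

H ∧ B = A
N ∨ B = R
A ∨ R = R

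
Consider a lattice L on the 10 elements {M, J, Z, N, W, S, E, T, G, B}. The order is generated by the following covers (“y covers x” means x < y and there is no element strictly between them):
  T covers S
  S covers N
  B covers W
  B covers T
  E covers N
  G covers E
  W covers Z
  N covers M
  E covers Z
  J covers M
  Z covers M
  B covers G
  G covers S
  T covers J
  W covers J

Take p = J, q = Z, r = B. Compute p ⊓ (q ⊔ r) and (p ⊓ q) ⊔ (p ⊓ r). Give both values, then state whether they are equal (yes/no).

J; J; yes

q ⊔ r = B, so p ⊓ (q ⊔ r) = J ⊓ B = J.
p ⊓ q = M and p ⊓ r = J, so (p ⊓ q) ⊔ (p ⊓ r) = M ⊔ J = J.
Equal: yes.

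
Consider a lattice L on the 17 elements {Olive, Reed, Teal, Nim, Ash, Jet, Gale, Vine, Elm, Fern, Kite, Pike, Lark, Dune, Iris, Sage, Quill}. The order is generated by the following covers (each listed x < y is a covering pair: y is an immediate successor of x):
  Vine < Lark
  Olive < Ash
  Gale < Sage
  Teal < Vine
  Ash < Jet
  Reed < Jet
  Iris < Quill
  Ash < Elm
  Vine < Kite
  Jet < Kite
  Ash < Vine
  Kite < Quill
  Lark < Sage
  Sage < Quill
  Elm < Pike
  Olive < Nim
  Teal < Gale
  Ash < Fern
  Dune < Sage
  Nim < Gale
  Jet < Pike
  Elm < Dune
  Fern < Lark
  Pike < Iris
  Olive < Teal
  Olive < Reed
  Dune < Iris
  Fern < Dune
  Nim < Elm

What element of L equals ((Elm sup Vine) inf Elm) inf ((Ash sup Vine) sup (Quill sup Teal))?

Elm ∨ Vine = Sage
Sage ∧ Elm = Elm
Ash ∨ Vine = Vine
Quill ∨ Teal = Quill
Vine ∨ Quill = Quill
Elm ∧ Quill = Elm

Elm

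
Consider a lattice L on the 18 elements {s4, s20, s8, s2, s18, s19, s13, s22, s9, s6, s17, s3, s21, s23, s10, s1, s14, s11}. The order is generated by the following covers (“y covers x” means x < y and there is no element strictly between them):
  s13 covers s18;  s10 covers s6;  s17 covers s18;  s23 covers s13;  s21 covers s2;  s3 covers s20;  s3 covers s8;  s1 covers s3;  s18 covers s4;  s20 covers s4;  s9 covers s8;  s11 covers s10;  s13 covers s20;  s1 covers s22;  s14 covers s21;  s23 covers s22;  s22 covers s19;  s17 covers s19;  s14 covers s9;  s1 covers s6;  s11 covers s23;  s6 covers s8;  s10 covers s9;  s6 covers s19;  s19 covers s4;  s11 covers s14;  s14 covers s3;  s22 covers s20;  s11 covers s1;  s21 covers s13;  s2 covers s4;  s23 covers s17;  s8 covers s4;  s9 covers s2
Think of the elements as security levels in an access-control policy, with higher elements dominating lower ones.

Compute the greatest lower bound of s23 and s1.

Common lower bounds of {s23, s1}: s19, s20, s22, s4.
The greatest among these is s22.

s22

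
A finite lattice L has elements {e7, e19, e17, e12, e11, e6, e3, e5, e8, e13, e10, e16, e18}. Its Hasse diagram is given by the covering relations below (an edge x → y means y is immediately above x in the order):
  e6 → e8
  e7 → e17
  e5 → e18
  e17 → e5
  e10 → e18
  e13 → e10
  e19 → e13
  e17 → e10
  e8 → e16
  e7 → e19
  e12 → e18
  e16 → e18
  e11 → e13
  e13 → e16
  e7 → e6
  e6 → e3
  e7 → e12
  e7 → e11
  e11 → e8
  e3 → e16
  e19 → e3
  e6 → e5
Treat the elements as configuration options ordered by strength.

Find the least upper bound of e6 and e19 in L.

e3

Common upper bounds of {e6, e19}: e16, e18, e3.
The least among these is e3.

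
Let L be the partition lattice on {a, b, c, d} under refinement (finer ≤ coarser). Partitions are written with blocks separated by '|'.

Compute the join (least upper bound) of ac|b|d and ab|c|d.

Common upper bounds of {ac|b|d, ab|c|d}: abcd, abc|d.
The least among these is abc|d.

abc|d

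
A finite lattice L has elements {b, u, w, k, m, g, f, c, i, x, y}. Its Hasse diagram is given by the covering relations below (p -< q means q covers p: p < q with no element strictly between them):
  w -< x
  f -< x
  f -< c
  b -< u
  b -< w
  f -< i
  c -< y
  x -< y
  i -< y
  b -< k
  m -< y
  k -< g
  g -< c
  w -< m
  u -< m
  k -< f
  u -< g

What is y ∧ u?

u

Common lower bounds of {y, u}: b, u.
The greatest among these is u.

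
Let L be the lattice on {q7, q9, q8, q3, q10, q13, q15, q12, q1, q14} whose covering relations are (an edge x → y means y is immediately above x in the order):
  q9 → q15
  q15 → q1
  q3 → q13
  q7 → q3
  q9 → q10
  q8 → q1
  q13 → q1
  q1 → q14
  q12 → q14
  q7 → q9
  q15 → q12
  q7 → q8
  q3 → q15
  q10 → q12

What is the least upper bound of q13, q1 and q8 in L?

Common upper bounds of {q13, q1, q8}: q1, q14.
The least among these is q1.

q1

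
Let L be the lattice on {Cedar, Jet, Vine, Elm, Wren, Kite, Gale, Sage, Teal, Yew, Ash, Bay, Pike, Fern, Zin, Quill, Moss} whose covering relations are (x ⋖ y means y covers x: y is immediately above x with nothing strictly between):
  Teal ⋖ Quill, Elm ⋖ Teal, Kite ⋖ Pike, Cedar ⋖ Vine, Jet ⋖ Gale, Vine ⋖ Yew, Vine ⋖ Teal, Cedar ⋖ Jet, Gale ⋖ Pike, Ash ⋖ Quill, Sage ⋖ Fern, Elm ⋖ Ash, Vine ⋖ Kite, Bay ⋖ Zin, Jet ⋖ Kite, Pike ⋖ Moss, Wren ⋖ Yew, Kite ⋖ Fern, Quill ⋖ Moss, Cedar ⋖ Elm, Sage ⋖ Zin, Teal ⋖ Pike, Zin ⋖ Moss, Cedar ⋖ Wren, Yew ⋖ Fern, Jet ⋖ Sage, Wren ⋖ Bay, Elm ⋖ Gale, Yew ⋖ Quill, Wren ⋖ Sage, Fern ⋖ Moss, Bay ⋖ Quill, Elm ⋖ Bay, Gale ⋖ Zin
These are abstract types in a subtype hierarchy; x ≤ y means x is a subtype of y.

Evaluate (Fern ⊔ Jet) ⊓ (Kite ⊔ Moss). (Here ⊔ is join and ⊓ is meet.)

Fern

Fern ∨ Jet = Fern
Kite ∨ Moss = Moss
Fern ∧ Moss = Fern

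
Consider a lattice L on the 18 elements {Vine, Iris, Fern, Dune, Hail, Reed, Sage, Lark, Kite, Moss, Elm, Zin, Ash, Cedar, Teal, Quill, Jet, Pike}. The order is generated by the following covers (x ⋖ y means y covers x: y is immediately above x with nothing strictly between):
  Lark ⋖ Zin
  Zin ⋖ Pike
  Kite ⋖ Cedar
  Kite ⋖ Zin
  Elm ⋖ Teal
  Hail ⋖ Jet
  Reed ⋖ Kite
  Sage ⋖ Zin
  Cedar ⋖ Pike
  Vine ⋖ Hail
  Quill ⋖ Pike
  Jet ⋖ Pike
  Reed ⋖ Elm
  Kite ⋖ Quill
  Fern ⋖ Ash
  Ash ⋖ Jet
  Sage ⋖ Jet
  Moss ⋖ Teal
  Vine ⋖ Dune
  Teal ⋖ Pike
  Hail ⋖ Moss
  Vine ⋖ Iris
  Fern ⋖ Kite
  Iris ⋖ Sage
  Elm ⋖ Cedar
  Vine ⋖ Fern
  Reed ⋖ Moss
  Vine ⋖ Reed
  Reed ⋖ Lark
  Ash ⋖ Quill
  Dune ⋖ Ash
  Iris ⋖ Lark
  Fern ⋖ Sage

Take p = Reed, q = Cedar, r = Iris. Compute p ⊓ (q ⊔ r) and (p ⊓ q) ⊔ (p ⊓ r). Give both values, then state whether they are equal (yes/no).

q ⊔ r = Pike, so p ⊓ (q ⊔ r) = Reed ⊓ Pike = Reed.
p ⊓ q = Reed and p ⊓ r = Vine, so (p ⊓ q) ⊔ (p ⊓ r) = Reed ⊔ Vine = Reed.
Equal: yes.

Reed; Reed; yes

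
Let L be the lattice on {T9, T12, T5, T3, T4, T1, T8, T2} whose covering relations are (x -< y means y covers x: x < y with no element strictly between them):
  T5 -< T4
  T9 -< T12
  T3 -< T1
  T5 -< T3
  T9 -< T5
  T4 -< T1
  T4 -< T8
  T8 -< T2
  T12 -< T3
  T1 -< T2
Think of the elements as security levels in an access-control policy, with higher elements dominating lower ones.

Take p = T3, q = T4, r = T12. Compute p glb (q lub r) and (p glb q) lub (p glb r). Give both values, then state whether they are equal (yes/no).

T3; T3; yes

q lub r = T1, so p glb (q lub r) = T3 glb T1 = T3.
p glb q = T5 and p glb r = T12, so (p glb q) lub (p glb r) = T5 lub T12 = T3.
Equal: yes.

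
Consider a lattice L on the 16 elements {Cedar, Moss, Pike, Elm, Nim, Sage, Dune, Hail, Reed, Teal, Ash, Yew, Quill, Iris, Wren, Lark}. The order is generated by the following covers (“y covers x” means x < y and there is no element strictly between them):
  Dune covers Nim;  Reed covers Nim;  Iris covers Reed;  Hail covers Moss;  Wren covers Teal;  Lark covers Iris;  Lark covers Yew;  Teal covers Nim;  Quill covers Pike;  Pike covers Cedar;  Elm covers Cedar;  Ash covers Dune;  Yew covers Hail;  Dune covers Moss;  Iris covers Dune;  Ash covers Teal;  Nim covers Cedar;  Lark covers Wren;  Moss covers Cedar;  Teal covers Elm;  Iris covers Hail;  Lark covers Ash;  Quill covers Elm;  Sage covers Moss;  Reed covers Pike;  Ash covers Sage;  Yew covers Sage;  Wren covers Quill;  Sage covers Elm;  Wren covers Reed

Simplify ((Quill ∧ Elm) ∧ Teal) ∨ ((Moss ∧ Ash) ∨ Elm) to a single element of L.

Sage

Quill ∧ Elm = Elm
Elm ∧ Teal = Elm
Moss ∧ Ash = Moss
Moss ∨ Elm = Sage
Elm ∨ Sage = Sage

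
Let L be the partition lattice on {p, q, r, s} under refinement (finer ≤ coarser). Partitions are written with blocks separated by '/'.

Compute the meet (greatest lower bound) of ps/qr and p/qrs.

The meet (common refinement) of ps/qr and p/qrs intersects blocks pairwise, giving p/qr/s.

p/qr/s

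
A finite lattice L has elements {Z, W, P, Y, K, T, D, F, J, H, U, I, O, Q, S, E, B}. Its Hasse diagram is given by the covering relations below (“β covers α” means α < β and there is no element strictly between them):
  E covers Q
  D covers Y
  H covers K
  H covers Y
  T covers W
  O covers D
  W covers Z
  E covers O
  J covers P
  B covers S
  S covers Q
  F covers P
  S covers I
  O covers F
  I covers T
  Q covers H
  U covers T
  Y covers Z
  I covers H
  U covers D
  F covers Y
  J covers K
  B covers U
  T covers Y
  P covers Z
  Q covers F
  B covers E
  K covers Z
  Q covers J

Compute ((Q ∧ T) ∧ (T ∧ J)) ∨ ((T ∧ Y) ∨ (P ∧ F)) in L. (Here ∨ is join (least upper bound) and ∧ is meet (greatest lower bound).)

F

Q ∧ T = Y
T ∧ J = Z
Y ∧ Z = Z
T ∧ Y = Y
P ∧ F = P
Y ∨ P = F
Z ∨ F = F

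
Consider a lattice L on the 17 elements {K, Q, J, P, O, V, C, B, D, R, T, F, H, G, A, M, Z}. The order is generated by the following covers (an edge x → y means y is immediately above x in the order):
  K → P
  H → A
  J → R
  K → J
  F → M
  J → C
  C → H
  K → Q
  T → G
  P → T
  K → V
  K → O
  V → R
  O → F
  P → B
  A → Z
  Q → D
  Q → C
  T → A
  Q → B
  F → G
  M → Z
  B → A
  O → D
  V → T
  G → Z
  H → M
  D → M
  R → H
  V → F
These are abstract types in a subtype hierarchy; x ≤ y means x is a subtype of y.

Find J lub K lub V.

Common upper bounds of {J, K, V}: A, H, M, R, Z.
The least among these is R.

R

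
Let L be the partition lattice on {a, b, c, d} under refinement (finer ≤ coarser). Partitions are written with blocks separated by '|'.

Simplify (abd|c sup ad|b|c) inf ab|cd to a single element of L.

abd|c ∨ ad|b|c = abd|c
abd|c ∧ ab|cd = ab|c|d

ab|c|d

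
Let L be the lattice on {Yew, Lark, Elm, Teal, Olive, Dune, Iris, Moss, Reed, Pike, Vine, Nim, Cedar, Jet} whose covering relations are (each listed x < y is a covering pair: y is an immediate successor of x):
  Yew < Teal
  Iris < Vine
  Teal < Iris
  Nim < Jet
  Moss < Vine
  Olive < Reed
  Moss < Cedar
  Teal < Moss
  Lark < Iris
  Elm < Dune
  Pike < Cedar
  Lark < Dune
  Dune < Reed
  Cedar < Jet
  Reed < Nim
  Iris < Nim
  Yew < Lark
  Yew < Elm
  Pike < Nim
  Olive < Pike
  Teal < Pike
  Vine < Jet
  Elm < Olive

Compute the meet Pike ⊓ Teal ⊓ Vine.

Teal

Common lower bounds of {Pike, Teal, Vine}: Teal, Yew.
The greatest among these is Teal.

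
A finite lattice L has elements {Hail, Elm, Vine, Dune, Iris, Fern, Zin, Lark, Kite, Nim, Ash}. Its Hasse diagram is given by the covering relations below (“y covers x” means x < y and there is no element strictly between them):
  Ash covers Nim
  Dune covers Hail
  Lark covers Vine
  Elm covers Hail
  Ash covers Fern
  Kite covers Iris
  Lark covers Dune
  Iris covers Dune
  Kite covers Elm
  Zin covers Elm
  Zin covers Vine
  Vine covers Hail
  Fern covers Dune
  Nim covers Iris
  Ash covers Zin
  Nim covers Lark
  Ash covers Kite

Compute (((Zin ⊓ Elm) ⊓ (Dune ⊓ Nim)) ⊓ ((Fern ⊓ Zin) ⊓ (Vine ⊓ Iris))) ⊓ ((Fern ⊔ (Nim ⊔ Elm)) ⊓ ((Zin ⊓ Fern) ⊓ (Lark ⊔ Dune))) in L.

Zin ∧ Elm = Elm
Dune ∧ Nim = Dune
Elm ∧ Dune = Hail
Fern ∧ Zin = Hail
Vine ∧ Iris = Hail
Hail ∧ Hail = Hail
Hail ∧ Hail = Hail
Nim ∨ Elm = Ash
Fern ∨ Ash = Ash
Zin ∧ Fern = Hail
Lark ∨ Dune = Lark
Hail ∧ Lark = Hail
Ash ∧ Hail = Hail
Hail ∧ Hail = Hail

Hail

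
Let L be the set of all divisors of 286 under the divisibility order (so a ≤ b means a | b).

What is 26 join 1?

26

In the divisibility order, the join is the least common multiple: lcm(26, 1) = 26.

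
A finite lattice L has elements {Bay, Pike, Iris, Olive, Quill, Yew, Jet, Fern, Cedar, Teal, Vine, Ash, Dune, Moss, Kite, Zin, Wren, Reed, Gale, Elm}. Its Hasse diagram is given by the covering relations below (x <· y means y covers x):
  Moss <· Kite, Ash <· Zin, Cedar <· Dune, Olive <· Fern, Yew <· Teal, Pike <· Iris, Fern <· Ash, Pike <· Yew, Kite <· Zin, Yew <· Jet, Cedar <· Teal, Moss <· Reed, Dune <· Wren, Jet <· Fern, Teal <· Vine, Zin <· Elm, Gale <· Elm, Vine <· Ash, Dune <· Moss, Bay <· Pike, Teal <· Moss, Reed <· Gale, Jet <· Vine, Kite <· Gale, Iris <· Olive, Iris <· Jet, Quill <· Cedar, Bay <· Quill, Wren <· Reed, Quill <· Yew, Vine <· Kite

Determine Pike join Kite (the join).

Kite

Common upper bounds of {Pike, Kite}: Elm, Gale, Kite, Zin.
The least among these is Kite.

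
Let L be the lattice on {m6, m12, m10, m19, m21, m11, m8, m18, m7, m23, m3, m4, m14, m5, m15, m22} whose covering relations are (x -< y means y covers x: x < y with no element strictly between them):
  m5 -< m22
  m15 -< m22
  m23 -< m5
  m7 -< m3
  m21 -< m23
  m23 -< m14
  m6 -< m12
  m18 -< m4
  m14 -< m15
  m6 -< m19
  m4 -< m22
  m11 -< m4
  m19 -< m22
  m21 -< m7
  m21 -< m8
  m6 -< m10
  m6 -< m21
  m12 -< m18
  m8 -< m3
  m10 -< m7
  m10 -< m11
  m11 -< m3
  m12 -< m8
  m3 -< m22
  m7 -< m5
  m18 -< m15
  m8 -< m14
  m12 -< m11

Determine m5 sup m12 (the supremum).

Common upper bounds of {m5, m12}: m22.
The least among these is m22.

m22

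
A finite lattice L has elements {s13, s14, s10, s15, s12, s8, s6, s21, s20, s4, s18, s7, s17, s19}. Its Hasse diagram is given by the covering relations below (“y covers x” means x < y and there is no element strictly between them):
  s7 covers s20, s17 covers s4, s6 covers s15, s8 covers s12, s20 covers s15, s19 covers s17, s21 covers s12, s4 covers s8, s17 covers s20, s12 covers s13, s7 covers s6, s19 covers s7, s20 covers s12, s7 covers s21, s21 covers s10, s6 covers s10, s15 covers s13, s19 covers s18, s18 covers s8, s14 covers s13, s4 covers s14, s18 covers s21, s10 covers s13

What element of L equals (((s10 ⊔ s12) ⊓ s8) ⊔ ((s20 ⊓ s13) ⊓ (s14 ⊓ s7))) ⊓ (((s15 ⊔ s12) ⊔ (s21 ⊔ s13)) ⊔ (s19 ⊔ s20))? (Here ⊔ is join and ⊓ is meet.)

s10 ∨ s12 = s21
s21 ∧ s8 = s12
s20 ∧ s13 = s13
s14 ∧ s7 = s13
s13 ∧ s13 = s13
s12 ∨ s13 = s12
s15 ∨ s12 = s20
s21 ∨ s13 = s21
s20 ∨ s21 = s7
s19 ∨ s20 = s19
s7 ∨ s19 = s19
s12 ∧ s19 = s12

s12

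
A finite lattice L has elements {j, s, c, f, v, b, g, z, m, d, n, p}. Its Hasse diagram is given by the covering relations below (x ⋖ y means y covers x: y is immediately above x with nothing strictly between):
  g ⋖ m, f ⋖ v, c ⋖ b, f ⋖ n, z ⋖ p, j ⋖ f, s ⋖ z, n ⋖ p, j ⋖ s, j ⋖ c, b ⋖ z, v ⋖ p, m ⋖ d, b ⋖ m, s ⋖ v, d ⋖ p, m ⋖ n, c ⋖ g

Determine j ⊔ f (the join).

f

Common upper bounds of {j, f}: f, n, p, v.
The least among these is f.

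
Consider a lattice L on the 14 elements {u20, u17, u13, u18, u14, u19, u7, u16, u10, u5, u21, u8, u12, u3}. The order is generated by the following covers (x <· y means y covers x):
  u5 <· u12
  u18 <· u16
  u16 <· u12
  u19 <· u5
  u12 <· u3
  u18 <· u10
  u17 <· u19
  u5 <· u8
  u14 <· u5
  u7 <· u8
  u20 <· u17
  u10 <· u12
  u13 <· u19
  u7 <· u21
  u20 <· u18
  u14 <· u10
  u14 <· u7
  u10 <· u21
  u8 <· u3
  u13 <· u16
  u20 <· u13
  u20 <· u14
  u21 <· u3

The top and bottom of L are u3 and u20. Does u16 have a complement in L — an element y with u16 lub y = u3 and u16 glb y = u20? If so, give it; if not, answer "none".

u7

Need y with u16 ∨ y = u3 and u16 ∧ y = u20.
Checking each element gives: u7.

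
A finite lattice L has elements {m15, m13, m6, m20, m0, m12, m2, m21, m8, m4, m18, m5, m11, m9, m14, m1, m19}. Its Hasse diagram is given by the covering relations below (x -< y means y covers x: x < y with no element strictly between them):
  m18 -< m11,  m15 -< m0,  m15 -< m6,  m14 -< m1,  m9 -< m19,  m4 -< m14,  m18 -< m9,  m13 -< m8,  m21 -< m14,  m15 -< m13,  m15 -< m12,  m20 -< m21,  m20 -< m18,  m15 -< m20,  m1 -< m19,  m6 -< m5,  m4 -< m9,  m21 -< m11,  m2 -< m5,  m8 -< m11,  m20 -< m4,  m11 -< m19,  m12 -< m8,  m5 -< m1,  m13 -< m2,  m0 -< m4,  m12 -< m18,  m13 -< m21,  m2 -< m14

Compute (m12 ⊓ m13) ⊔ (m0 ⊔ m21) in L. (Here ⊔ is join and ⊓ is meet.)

m12 ∧ m13 = m15
m0 ∨ m21 = m14
m15 ∨ m14 = m14

m14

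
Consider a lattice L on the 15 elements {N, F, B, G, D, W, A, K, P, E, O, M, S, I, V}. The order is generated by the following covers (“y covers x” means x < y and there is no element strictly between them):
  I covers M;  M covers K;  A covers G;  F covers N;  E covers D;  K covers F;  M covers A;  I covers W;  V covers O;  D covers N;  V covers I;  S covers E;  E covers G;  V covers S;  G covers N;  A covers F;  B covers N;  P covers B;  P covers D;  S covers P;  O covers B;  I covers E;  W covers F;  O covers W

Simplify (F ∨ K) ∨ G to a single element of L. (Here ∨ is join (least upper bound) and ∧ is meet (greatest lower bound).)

M

F ∨ K = K
K ∨ G = M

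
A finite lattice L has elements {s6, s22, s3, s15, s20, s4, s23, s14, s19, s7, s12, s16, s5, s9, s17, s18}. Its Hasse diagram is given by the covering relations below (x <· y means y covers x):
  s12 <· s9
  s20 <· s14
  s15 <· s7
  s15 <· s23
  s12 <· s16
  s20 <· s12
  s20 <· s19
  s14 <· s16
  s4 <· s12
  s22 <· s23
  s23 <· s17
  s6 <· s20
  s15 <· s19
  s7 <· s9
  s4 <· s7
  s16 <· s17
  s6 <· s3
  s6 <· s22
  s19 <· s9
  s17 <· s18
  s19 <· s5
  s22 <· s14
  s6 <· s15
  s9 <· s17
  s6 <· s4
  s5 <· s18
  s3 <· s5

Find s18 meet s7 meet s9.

Common lower bounds of {s18, s7, s9}: s15, s4, s6, s7.
The greatest among these is s7.

s7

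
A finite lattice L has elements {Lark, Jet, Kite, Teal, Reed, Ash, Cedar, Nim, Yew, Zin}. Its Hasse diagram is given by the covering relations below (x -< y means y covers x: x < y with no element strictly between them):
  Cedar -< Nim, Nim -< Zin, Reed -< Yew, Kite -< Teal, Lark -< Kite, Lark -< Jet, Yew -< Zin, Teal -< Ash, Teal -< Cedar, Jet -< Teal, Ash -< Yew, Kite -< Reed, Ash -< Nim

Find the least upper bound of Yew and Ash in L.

Yew

Common upper bounds of {Yew, Ash}: Yew, Zin.
The least among these is Yew.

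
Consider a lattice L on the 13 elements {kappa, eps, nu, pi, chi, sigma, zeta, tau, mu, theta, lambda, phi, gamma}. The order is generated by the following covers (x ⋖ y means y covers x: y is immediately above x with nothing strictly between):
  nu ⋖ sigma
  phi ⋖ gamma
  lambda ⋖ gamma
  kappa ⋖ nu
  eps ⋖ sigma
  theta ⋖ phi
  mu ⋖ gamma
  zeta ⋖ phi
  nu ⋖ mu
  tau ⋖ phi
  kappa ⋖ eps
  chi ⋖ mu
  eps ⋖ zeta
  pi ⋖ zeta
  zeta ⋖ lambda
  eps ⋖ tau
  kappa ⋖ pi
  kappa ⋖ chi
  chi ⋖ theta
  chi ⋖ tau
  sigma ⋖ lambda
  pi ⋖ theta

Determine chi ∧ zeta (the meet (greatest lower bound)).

kappa

Common lower bounds of {chi, zeta}: kappa.
The greatest among these is kappa.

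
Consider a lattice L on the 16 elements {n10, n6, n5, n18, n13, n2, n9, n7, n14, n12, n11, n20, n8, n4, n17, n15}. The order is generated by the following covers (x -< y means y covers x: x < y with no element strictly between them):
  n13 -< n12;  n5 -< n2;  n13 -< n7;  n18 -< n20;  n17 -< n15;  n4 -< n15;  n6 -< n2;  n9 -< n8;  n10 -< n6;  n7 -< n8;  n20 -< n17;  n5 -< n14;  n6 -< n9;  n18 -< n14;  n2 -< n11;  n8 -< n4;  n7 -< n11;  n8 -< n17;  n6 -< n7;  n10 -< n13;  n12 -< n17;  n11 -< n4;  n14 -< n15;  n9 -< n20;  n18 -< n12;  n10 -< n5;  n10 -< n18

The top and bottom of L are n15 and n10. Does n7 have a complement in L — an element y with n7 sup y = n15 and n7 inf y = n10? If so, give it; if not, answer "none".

Need y with n7 ∨ y = n15 and n7 ∧ y = n10.
Checking each element gives: n14.

n14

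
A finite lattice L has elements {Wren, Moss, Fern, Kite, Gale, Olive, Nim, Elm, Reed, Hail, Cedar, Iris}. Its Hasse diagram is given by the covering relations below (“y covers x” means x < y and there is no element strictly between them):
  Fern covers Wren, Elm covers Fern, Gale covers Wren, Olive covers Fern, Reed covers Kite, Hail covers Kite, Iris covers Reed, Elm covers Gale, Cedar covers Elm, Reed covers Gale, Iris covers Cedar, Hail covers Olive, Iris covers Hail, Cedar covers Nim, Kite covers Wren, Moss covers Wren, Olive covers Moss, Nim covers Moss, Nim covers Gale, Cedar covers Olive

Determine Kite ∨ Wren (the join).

Kite

Common upper bounds of {Kite, Wren}: Hail, Iris, Kite, Reed.
The least among these is Kite.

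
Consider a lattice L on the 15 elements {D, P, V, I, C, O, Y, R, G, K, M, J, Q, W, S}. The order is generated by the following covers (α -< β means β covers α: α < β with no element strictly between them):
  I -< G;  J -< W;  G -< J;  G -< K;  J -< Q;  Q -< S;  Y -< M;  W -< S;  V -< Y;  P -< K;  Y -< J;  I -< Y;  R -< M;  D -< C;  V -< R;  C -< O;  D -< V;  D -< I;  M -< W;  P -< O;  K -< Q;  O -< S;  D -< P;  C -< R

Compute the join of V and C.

Common upper bounds of {V, C}: M, R, S, W.
The least among these is R.

R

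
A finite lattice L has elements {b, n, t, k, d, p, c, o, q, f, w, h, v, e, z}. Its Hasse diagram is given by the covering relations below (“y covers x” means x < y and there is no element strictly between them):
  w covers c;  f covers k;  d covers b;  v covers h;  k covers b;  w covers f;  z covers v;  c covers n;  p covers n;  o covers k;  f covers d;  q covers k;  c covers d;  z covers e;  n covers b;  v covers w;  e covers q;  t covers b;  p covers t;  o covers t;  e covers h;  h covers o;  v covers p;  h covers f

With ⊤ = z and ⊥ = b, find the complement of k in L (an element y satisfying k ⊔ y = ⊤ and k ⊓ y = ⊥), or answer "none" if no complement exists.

For every candidate y, either k ∨ y ≠ z or k ∧ y ≠ b; no complement exists.

none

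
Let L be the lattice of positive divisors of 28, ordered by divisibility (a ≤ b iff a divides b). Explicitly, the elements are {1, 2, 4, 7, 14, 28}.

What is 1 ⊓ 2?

In the divisibility order, the meet is the greatest common divisor: gcd(1, 2) = 1.

1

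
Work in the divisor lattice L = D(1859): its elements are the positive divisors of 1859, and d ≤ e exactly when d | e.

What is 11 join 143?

143

In the divisibility order, the join is the least common multiple: lcm(11, 143) = 143.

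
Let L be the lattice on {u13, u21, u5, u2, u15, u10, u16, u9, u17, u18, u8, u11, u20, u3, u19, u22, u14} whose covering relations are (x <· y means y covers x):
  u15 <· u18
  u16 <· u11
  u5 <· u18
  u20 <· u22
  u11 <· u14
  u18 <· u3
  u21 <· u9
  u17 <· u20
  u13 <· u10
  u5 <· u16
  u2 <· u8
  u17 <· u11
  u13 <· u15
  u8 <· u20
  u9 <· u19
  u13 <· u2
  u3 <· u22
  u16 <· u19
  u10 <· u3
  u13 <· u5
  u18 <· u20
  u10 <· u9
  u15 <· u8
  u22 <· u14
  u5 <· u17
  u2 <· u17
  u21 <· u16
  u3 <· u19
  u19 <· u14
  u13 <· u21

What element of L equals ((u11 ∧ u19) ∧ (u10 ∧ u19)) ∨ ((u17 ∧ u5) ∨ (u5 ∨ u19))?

u11 ∧ u19 = u16
u10 ∧ u19 = u10
u16 ∧ u10 = u13
u17 ∧ u5 = u5
u5 ∨ u19 = u19
u5 ∨ u19 = u19
u13 ∨ u19 = u19

u19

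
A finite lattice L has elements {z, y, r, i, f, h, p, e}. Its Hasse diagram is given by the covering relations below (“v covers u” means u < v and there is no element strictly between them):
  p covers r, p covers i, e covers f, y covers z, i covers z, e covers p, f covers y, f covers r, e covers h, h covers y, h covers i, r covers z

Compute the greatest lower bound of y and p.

z

Common lower bounds of {y, p}: z.
The greatest among these is z.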